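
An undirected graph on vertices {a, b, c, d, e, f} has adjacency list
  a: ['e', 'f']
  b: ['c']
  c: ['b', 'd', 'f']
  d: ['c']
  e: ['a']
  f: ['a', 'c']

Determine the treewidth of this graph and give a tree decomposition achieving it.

Each bag holds 2 vertices, so the decomposition has width 1, which upper-bounds the treewidth. Any graph with an edge has treewidth ≥ 1, and G has the edge d–c. Combining the bounds, tw(G) = 1.

Treewidth 1.
One optimal decomposition is:
Bags: B1 = {c, d}  B2 = {c, f}  B3 = {a, f}  B4 = {a, e}  B5 = {b, c}
Tree: B1–B2, B2–B3, B3–B4, B2–B5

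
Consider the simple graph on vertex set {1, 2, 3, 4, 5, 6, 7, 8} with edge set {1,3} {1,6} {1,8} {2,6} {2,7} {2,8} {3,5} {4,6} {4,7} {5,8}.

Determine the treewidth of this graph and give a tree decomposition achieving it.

Every bag has size at most 3, so the width is 3 − 1 = 2 and tw(G) ≤ 2. Since 7–4–6–2–7 is a cycle in G, G is not acyclic. Forests are exactly the graphs of treewidth ≤ 1, so tw(G) ≥ 2. Hence tw(G) = 2 exactly.

Treewidth 2.
One such decomposition:
Bags: B1 = {2, 4, 7}  B2 = {2, 4, 6}  B3 = {2, 6, 8}  B4 = {1, 6, 8}  B5 = {1, 5, 8}  B6 = {1, 3, 5}
Tree: B1–B2, B2–B3, B3–B4, B4–B5, B5–B6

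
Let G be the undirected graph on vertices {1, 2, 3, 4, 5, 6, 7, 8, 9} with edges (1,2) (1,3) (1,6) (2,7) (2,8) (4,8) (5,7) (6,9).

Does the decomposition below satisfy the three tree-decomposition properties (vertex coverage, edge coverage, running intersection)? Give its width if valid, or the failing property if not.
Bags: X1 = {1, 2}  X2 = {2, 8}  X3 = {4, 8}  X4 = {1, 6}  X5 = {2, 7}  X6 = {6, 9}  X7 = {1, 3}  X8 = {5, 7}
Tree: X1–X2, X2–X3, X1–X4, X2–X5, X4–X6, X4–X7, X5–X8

Vertex coverage: the bags together contain {1, 2, 3, 4, 5, 6, 7, 8, 9}, the full vertex set. Edge coverage: each edge of G has both endpoints in at least one bag. Running intersection: for every vertex, the bags containing it form a connected subtree. All three properties hold, so this is a valid tree decomposition of width max|bag| − 1 = 1, and hence tw(G) ≤ 1.

Yes; width 1.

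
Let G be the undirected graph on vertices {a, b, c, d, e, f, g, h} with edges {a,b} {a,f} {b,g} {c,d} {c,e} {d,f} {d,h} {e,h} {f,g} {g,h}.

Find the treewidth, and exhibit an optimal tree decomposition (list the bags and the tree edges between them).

The largest bag has 3 vertices, giving width 2; this decomposition certifies tw(G) ≤ 2. For the lower bound, G contains the cycle e–c–d–h–e, so G is not a forest; only forests have treewidth ≤ 1, hence tw(G) ≥ 2. Combining the bounds, tw(G) = 2.

Treewidth 2.
One optimal decomposition is:
Bags: B1 = {c, e, h}  B2 = {c, d, h}  B3 = {d, g, h}  B4 = {d, f, g}  B5 = {b, f, g}  B6 = {a, b, f}
Tree: B1–B2, B2–B3, B3–B4, B4–B5, B5–B6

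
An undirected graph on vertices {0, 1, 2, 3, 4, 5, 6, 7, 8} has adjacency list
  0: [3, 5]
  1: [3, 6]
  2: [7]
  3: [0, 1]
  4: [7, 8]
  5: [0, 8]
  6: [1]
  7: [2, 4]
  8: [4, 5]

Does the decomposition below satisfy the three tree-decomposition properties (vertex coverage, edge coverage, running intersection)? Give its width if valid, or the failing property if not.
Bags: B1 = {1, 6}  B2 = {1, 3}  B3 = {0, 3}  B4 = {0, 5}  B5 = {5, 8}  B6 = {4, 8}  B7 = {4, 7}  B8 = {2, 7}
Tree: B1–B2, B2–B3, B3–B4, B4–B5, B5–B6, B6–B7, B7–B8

Vertex coverage: the bags together contain {0, 1, 2, 3, 4, 5, 6, 7, 8}, the full vertex set. Edge coverage: each edge of G has both endpoints in at least one bag. Running intersection: for every vertex, the bags containing it form a connected subtree. All three properties hold, so this is a valid tree decomposition of width max|bag| − 1 = 1, and hence tw(G) ≤ 1.

Yes; width 1.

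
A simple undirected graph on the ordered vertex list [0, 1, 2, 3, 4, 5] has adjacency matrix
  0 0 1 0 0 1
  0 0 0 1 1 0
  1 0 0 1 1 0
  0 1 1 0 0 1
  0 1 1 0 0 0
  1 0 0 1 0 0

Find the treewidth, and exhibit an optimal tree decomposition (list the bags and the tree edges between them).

Every bag has size at most 3, so the width is 3 − 1 = 2 and tw(G) ≤ 2. The edges 0–5–3–2–0 form a cycle, so G is not a tree and its treewidth is at least 2. Combining the bounds, tw(G) = 2.

Treewidth 2.
One optimal decomposition is:
Bags: B1 = {0, 2, 5}  B2 = {2, 3, 5}  B3 = {2, 3, 4}  B4 = {1, 3, 4}
Tree: B1–B2, B2–B3, B3–B4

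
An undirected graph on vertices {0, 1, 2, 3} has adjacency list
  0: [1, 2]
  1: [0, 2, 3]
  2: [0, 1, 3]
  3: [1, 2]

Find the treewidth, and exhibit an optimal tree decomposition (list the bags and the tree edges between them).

The largest bag has 3 vertices, giving width 2; this decomposition certifies tw(G) ≤ 2. On the other hand G contains the 3-clique {0, 1, 2}. A clique must lie in a single bag of any decomposition, so no decomposition can have width below 2. Therefore the treewidth is 2.

Treewidth 2.
One such decomposition:
Bags: B1 = {0, 1, 2}  B2 = {1, 2, 3}
Tree: B1–B2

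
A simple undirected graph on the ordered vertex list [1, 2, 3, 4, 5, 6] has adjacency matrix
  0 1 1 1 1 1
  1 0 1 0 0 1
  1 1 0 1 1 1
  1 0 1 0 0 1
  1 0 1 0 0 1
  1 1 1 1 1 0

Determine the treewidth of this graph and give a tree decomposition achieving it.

Treewidth 3.
One such decomposition:
Bags: B1 = {1, 3, 5, 6}  B2 = {1, 2, 3, 6}  B3 = {1, 3, 4, 6}
Tree: B1–B2, B1–B3

The largest bag has 4 vertices, giving width 3; this decomposition certifies tw(G) ≤ 3. For the lower bound, the 4 vertices {1, 2, 3, 6} are pairwise adjacent, and any tree decomposition puts a clique entirely inside one bag — forcing width ≥ 3. Hence tw(G) = 3 exactly.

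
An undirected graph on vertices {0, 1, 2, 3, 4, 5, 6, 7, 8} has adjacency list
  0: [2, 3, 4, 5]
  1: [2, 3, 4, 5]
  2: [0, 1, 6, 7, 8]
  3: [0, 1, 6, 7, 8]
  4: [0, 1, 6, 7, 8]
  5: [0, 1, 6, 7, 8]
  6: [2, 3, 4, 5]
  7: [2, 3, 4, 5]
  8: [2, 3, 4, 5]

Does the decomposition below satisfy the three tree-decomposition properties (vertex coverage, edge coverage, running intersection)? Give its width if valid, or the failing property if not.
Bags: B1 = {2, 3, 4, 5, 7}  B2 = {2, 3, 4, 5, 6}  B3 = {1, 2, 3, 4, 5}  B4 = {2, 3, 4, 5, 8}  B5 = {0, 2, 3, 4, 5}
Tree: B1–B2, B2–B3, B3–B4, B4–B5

Vertex coverage: the bags together contain {0, 1, 2, 3, 4, 5, 6, 7, 8}, the full vertex set. Edge coverage: each edge of G has both endpoints in at least one bag. Running intersection: for every vertex, the bags containing it form a connected subtree. All three properties hold, so this is a valid tree decomposition of width max|bag| − 1 = 4, and hence tw(G) ≤ 4.

Yes; width 4.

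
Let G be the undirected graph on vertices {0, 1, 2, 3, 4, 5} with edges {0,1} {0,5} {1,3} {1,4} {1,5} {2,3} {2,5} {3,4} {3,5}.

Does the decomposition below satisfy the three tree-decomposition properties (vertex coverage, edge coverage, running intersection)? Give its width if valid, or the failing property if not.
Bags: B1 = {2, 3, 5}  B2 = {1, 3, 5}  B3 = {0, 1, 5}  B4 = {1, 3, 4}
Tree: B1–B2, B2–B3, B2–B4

Vertex coverage: the bags together contain {0, 1, 2, 3, 4, 5}, the full vertex set. Edge coverage: each edge of G has both endpoints in at least one bag. Running intersection: for every vertex, the bags containing it form a connected subtree. All three properties hold, so this is a valid tree decomposition of width max|bag| − 1 = 2, and hence tw(G) ≤ 2.

Yes; width 2.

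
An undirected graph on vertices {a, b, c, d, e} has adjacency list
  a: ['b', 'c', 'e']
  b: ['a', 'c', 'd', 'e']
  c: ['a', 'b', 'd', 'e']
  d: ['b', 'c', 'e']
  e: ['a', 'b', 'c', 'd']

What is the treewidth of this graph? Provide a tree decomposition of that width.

Each bag holds 4 vertices, so the decomposition has width 3, which upper-bounds the treewidth. Conversely, {b, c, d, e} is a clique of size 4, and the vertices of any clique must share a bag in every tree decomposition; so some bag has ≥ 4 vertices and tw(G) ≥ 3. Therefore the treewidth is 3.

Treewidth 3.
One such decomposition:
Bags: B1 = {a, b, c, e}  B2 = {b, c, d, e}
Tree: B1–B2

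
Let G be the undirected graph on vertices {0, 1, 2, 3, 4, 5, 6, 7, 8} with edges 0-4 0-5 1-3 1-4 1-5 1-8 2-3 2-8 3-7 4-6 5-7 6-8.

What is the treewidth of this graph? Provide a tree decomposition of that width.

Every bag has size at most 4, so the width is 4 − 1 = 3 and tw(G) ≤ 3. For the lower bound: the 4 vertex sets {0,4,6}, {5}, {1}, {2,3,7,8} are disjoint, each induces a connected subgraph, and every pair is joined by at least one edge of G. Contracting each set to a single vertex therefore yields K_{4} as a minor, and since treewidth is minor-monotone, tw(G) ≥ tw(K_{4}) = 3. Therefore the treewidth is 3.

Treewidth 3.
One optimal decomposition is:
Bags: B1 = {0, 4, 5, 6}  B2 = {1, 4, 5, 6}  B3 = {1, 5, 6, 8}  B4 = {1, 5, 7, 8}  B5 = {1, 3, 7, 8}  B6 = {2, 3, 7, 8}
Tree: B1–B2, B2–B3, B3–B4, B4–B5, B5–B6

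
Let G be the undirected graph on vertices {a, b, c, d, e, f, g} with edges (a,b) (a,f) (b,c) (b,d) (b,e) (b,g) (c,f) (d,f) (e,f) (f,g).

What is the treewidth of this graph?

2

A width-2 tree decomposition is:
Bags: B1 = {b, e, f}  B2 = {b, d, f}  B3 = {b, c, f}  B4 = {a, b, f}  B5 = {b, f, g}
Tree: B1–B2, B2–B3, B3–B4, B4–B5
Each bag holds 3 vertices, so the decomposition has width 2, which upper-bounds the treewidth. The edges f–e–b–d–f form a cycle, so G is not a tree and its treewidth is at least 2. Therefore the treewidth is 2.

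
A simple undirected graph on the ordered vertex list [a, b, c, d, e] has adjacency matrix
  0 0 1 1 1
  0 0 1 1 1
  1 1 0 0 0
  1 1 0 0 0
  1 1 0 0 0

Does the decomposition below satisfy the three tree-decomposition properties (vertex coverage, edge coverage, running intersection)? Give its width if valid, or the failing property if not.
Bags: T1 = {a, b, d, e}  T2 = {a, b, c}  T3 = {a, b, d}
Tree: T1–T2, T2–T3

A tree decomposition must satisfy three properties: every vertex lies in some bag; for every edge, both endpoints lie together in some bag; and for every vertex, the bags containing it form a connected subtree. Here bags containing vertex d are not connected in the tree, so the decomposition is invalid.

No — bags containing vertex d are not connected in the tree.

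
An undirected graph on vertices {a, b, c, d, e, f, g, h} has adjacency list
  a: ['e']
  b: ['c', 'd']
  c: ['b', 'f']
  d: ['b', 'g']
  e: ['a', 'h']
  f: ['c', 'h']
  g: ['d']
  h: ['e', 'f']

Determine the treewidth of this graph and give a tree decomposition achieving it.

Every bag has size at most 2, so the width is 2 − 1 = 1 and tw(G) ≤ 1. G has an edge, so its treewidth is at least 1. The upper and lower bounds meet at 1, so that is the treewidth.

Treewidth 1.
One such decomposition:
Bags: B1 = {a, e}  B2 = {e, h}  B3 = {f, h}  B4 = {c, f}  B5 = {b, c}  B6 = {b, d}  B7 = {d, g}
Tree: B1–B2, B2–B3, B3–B4, B4–B5, B5–B6, B6–B7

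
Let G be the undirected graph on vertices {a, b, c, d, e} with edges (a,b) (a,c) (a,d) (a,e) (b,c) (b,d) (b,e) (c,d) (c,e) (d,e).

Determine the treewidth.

A width-4 tree decomposition is:
Bags: B1 = {a, b, c, d, e}
Tree: (single bag)
With just one bag of size 5, the width is 5 − 1 = 4, so tw(G) ≤ 4. Conversely, {a, b, c, d, e} is a clique of size 5, and the vertices of any clique must share a bag in every tree decomposition; so some bag has ≥ 5 vertices and tw(G) ≥ 4. Hence tw(G) = 4 exactly.

4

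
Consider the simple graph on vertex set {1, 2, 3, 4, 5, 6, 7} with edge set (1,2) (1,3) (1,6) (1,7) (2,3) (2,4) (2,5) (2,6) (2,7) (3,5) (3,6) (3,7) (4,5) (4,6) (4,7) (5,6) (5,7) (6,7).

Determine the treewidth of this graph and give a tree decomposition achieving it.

Treewidth 4.
One such decomposition:
Bags: B1 = {2, 3, 5, 6, 7}  B2 = {1, 2, 3, 6, 7}  B3 = {2, 4, 5, 6, 7}
Tree: B1–B2, B1–B3

Every bag has size at most 5, so the width is 5 − 1 = 4 and tw(G) ≤ 4. For the lower bound, the 5 vertices {1, 2, 3, 6, 7} are pairwise adjacent, and any tree decomposition puts a clique entirely inside one bag — forcing width ≥ 4. Combining the bounds, tw(G) = 4.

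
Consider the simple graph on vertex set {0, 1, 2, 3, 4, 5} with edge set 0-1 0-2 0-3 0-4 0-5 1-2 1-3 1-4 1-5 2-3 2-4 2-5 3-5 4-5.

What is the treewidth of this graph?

4

A width-4 tree decomposition is:
Bags: B1 = {0, 1, 2, 3, 5}  B2 = {0, 1, 2, 4, 5}
Tree: B1–B2
Every bag has size at most 5, so the width is 5 − 1 = 4 and tw(G) ≤ 4. For the lower bound, the 5 vertices {0, 1, 2, 3, 5} are pairwise adjacent, and any tree decomposition puts a clique entirely inside one bag — forcing width ≥ 4. Therefore the treewidth is 4.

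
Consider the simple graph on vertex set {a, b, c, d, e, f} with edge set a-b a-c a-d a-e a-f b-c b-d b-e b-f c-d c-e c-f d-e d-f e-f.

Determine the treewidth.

A width-5 tree decomposition is:
Bags: B1 = {a, b, c, d, e, f}
Tree: (single bag)
With just one bag of size 6, the width is 6 − 1 = 5, so tw(G) ≤ 5. Conversely, {a, b, c, d, e, f} is a clique of size 6, and the vertices of any clique must share a bag in every tree decomposition; so some bag has ≥ 6 vertices and tw(G) ≥ 5. Therefore the treewidth is 5.

5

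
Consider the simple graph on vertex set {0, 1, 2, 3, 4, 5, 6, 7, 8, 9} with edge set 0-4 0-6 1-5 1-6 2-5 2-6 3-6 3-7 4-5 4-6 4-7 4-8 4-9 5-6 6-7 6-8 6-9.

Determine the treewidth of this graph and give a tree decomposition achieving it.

Treewidth 2.
One optimal decomposition is:
Bags: B1 = {4, 5, 6}  B2 = {4, 6, 7}  B3 = {2, 5, 6}  B4 = {0, 4, 6}  B5 = {4, 6, 8}  B6 = {1, 5, 6}  B7 = {3, 6, 7}  B8 = {4, 6, 9}
Tree: B1–B2, B1–B3, B2–B4, B1–B5, B1–B6, B2–B7, B5–B8

The largest bag has 3 vertices, giving width 2; this decomposition certifies tw(G) ≤ 2. On the other hand G contains the 3-clique {1, 5, 6}. A clique must lie in a single bag of any decomposition, so no decomposition can have width below 2. Combining the bounds, tw(G) = 2.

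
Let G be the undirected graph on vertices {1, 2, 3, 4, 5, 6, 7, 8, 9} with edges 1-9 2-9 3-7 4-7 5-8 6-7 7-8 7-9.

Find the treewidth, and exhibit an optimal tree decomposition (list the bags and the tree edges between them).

Treewidth 1.
One such decomposition:
Bags: B1 = {7, 9}  B2 = {7, 8}  B3 = {3, 7}  B4 = {4, 7}  B5 = {1, 9}  B6 = {5, 8}  B7 = {2, 9}  B8 = {6, 7}
Tree: B1–B2, B1–B3, B2–B4, B1–B5, B2–B6, B5–B7, B2–B8

The largest bag has 2 vertices, giving width 1; this decomposition certifies tw(G) ≤ 1. Since G has at least one edge (e.g. 9–7), it is not an edgeless graph, so tw(G) ≥ 1. Combining the bounds, tw(G) = 1.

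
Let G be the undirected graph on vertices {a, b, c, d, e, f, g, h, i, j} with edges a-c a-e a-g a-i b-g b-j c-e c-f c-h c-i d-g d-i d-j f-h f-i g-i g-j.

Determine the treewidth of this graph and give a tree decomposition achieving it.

Each bag holds 3 vertices, so the decomposition has width 2, which upper-bounds the treewidth. On the other hand G contains the 3-clique {c, f, h}. A clique must lie in a single bag of any decomposition, so no decomposition can have width below 2. Hence tw(G) = 2 exactly.

Treewidth 2.
Bags: B1 = {a, c, i}  B2 = {a, g, i}  B3 = {d, g, i}  B4 = {a, c, e}  B5 = {d, g, j}  B6 = {c, f, i}  B7 = {c, f, h}  B8 = {b, g, j}
Tree: B1–B2, B2–B3, B1–B4, B3–B5, B1–B6, B6–B7, B5–B8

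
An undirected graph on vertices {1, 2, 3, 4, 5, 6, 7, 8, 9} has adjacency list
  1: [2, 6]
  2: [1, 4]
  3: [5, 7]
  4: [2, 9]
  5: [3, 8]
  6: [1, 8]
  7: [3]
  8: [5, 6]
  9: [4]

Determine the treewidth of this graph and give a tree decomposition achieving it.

Each bag holds 2 vertices, so the decomposition has width 1, which upper-bounds the treewidth. Since G has at least one edge (e.g. 9–4), it is not an edgeless graph, so tw(G) ≥ 1. Therefore the treewidth is 1.

Treewidth 1.
One optimal decomposition is:
Bags: B1 = {4, 9}  B2 = {2, 4}  B3 = {1, 2}  B4 = {1, 6}  B5 = {6, 8}  B6 = {5, 8}  B7 = {3, 5}  B8 = {3, 7}
Tree: B1–B2, B2–B3, B3–B4, B4–B5, B5–B6, B6–B7, B7–B8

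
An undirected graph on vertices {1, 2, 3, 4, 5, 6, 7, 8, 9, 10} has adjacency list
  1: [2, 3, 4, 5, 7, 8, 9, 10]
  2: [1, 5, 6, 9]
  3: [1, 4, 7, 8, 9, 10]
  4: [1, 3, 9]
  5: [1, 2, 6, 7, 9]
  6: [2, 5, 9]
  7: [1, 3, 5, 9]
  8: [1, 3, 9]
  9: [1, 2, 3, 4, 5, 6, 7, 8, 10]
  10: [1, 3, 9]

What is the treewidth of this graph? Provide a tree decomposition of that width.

The largest bag has 4 vertices, giving width 3; this decomposition certifies tw(G) ≤ 3. Conversely, {1, 2, 5, 9} is a clique of size 4, and the vertices of any clique must share a bag in every tree decomposition; so some bag has ≥ 4 vertices and tw(G) ≥ 3. The upper and lower bounds meet at 3, so that is the treewidth.

Treewidth 3.
One optimal decomposition is:
Bags: B1 = {1, 5, 7, 9}  B2 = {1, 3, 7, 9}  B3 = {1, 2, 5, 9}  B4 = {1, 3, 9, 10}  B5 = {1, 3, 4, 9}  B6 = {2, 5, 6, 9}  B7 = {1, 3, 8, 9}
Tree: B1–B2, B1–B3, B2–B4, B2–B5, B3–B6, B2–B7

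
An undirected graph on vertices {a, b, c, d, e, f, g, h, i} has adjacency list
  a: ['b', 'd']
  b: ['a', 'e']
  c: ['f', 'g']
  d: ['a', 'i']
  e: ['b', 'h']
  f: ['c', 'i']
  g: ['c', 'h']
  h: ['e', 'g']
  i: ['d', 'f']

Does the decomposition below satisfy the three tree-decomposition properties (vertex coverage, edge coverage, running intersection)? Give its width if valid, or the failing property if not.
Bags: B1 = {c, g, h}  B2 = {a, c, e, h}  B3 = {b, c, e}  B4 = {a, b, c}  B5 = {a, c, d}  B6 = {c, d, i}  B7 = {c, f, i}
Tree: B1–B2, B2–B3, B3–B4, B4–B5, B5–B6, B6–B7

No — bags containing vertex a are not connected in the tree.

A tree decomposition must satisfy three properties: every vertex lies in some bag; for every edge, both endpoints lie together in some bag; and for every vertex, the bags containing it form a connected subtree. Here bags containing vertex a are not connected in the tree, so the decomposition is invalid.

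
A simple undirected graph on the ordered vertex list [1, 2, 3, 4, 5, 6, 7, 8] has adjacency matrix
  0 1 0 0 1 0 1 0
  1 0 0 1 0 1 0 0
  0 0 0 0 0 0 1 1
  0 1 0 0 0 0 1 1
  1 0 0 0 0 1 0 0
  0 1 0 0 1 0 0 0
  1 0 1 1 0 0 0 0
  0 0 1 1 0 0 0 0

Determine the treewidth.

A width-2 tree decomposition is:
Bags: B1 = {2, 5, 6}  B2 = {1, 2, 5}  B3 = {1, 2, 4}  B4 = {1, 4, 7}  B5 = {4, 7, 8}  B6 = {3, 7, 8}
Tree: B1–B2, B2–B3, B3–B4, B4–B5, B5–B6
The largest bag has 3 vertices, giving width 2; this decomposition certifies tw(G) ≤ 2. The edges 6–5–1–2–6 form a cycle, so G is not a tree and its treewidth is at least 2. Hence tw(G) = 2 exactly.

2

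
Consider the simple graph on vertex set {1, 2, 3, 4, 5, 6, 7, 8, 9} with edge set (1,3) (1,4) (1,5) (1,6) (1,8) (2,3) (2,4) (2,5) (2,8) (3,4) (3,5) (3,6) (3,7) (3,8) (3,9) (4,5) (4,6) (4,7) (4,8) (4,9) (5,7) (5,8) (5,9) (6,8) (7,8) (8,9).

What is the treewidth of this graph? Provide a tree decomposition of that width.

The largest bag has 5 vertices, giving width 4; this decomposition certifies tw(G) ≤ 4. Conversely, {1, 3, 4, 5, 8} is a clique of size 5, and the vertices of any clique must share a bag in every tree decomposition; so some bag has ≥ 5 vertices and tw(G) ≥ 4. The upper and lower bounds meet at 4, so that is the treewidth.

Treewidth 4.
Bags: B1 = {3, 4, 5, 7, 8}  B2 = {3, 4, 5, 8, 9}  B3 = {1, 3, 4, 5, 8}  B4 = {2, 3, 4, 5, 8}  B5 = {1, 3, 4, 6, 8}
Tree: B1–B2, B2–B3, B3–B4, B3–B5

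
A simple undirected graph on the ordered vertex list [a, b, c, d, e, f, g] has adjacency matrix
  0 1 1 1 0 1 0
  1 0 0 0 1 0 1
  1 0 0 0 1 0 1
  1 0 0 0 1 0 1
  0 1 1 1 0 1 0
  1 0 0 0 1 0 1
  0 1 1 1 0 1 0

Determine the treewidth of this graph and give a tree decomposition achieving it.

Treewidth 3.
One optimal decomposition is:
Bags: B1 = {a, d, e, g}  B2 = {a, c, e, g}  B3 = {a, b, e, g}  B4 = {a, e, f, g}
Tree: B1–B2, B2–B3, B3–B4

Every bag has size at most 4, so the width is 4 − 1 = 3 and tw(G) ≤ 3. For the lower bound: the 4 vertex sets {d,g}, {c,e}, {a}, {b} are disjoint, each induces a connected subgraph, and every pair is joined by at least one edge of G. Contracting each set to a single vertex therefore yields K_{4} as a minor, and since treewidth is minor-monotone, tw(G) ≥ tw(K_{4}) = 3. Hence tw(G) = 3 exactly.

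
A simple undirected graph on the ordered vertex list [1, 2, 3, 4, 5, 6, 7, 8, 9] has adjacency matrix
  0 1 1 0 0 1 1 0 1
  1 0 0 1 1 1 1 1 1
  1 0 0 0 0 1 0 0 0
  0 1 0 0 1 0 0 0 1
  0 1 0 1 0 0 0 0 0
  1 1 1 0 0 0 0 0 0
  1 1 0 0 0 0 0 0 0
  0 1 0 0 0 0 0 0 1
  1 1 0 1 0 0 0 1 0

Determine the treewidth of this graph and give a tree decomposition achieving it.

Treewidth 2.
Bags: B1 = {2, 4, 9}  B2 = {2, 8, 9}  B3 = {2, 4, 5}  B4 = {1, 2, 9}  B5 = {1, 2, 6}  B6 = {1, 3, 6}  B7 = {1, 2, 7}
Tree: B1–B2, B1–B3, B1–B4, B4–B5, B5–B6, B5–B7

Every bag has size at most 3, so the width is 3 − 1 = 2 and tw(G) ≤ 2. On the other hand G contains the 3-clique {2, 8, 9}. A clique must lie in a single bag of any decomposition, so no decomposition can have width below 2. Therefore the treewidth is 2.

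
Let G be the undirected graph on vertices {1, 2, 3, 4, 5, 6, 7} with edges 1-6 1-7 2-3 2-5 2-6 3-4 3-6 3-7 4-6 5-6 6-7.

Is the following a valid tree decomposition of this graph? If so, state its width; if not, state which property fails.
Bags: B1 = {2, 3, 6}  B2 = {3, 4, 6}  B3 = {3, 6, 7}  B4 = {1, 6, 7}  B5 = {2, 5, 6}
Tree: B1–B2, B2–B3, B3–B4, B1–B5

Checking the three conditions: (i) the bags cover all of {1, 2, 3, 4, 5, 6, 7}; (ii) for each edge, some bag contains both endpoints; (iii) the bags containing any fixed vertex form a subtree. All hold, so the decomposition is valid with width 3 − 1 = 2.

Yes; width 2.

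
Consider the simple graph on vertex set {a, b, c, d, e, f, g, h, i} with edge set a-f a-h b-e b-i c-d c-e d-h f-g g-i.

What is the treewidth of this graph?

2

A width-2 tree decomposition is:
Bags: B1 = {b, c, e}  B2 = {b, c, d}  B3 = {b, d, h}  B4 = {a, b, h}  B5 = {a, b, f}  B6 = {b, f, g}  B7 = {b, g, i}
Tree: B1–B2, B2–B3, B3–B4, B4–B5, B5–B6, B6–B7
The largest bag has 3 vertices, giving width 2; this decomposition certifies tw(G) ≤ 2. The edges b–e–c–d–h–a–f–g–i–b form a cycle, so G is not a tree and its treewidth is at least 2. Combining the bounds, tw(G) = 2.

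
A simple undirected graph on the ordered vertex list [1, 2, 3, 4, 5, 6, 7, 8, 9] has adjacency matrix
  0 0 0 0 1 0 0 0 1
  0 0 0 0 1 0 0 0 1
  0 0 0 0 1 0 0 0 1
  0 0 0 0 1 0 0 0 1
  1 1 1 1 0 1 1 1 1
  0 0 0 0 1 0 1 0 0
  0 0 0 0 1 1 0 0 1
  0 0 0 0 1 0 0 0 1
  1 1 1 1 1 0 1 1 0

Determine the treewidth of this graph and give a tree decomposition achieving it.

The largest bag has 3 vertices, giving width 2; this decomposition certifies tw(G) ≤ 2. On the other hand G contains the 3-clique {1, 5, 9}. A clique must lie in a single bag of any decomposition, so no decomposition can have width below 2. The upper and lower bounds meet at 2, so that is the treewidth.

Treewidth 2.
Bags: B1 = {2, 5, 9}  B2 = {5, 7, 9}  B3 = {3, 5, 9}  B4 = {5, 6, 7}  B5 = {5, 8, 9}  B6 = {4, 5, 9}  B7 = {1, 5, 9}
Tree: B1–B2, B2–B3, B2–B4, B2–B5, B3–B6, B1–B7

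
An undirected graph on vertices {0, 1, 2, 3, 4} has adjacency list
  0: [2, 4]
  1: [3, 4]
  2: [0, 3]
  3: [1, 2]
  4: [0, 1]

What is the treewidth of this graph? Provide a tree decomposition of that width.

Treewidth 2.
One optimal decomposition is:
Bags: B1 = {1, 3, 4}  B2 = {0, 3, 4}  B3 = {0, 2, 3}
Tree: B1–B2, B2–B3

Every bag has size at most 3, so the width is 3 − 1 = 2 and tw(G) ≤ 2. Since 3–1–4–0–2–3 is a cycle in G, G is not acyclic. Forests are exactly the graphs of treewidth ≤ 1, so tw(G) ≥ 2. The upper and lower bounds meet at 2, so that is the treewidth.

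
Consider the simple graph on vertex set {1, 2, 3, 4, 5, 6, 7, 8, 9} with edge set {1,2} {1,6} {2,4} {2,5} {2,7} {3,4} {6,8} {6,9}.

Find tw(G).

A width-1 tree decomposition is:
Bags: B1 = {1, 6}  B2 = {1, 2}  B3 = {6, 8}  B4 = {2, 4}  B5 = {3, 4}  B6 = {6, 9}  B7 = {2, 5}  B8 = {2, 7}
Tree: B1–B2, B1–B3, B2–B4, B4–B5, B1–B6, B2–B7, B7–B8
Each bag holds 2 vertices, so the decomposition has width 1, which upper-bounds the treewidth. G has an edge, so its treewidth is at least 1. Combining the bounds, tw(G) = 1.

1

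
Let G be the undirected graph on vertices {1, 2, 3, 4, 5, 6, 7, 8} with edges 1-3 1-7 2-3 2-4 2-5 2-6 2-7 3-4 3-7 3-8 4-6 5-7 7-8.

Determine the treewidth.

2

A width-2 tree decomposition is:
Bags: B1 = {3, 7, 8}  B2 = {2, 3, 7}  B3 = {2, 3, 4}  B4 = {2, 5, 7}  B5 = {1, 3, 7}  B6 = {2, 4, 6}
Tree: B1–B2, B2–B3, B2–B4, B1–B5, B3–B6
Each bag holds 3 vertices, so the decomposition has width 2, which upper-bounds the treewidth. Conversely, {3, 7, 8} is a clique of size 3, and the vertices of any clique must share a bag in every tree decomposition; so some bag has ≥ 3 vertices and tw(G) ≥ 2. Combining the bounds, tw(G) = 2.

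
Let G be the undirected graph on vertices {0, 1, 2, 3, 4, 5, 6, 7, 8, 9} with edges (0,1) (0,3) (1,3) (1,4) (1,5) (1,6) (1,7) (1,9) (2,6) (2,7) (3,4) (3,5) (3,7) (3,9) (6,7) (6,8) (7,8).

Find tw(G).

2

A width-2 tree decomposition is:
Bags: B1 = {1, 6, 7}  B2 = {1, 3, 7}  B3 = {1, 3, 4}  B4 = {2, 6, 7}  B5 = {1, 3, 9}  B6 = {0, 1, 3}  B7 = {6, 7, 8}  B8 = {1, 3, 5}
Tree: B1–B2, B2–B3, B1–B4, B3–B5, B5–B6, B4–B7, B2–B8
Every bag has size at most 3, so the width is 3 − 1 = 2 and tw(G) ≤ 2. For the lower bound, the 3 vertices {6, 7, 8} are pairwise adjacent, and any tree decomposition puts a clique entirely inside one bag — forcing width ≥ 2. The upper and lower bounds meet at 2, so that is the treewidth.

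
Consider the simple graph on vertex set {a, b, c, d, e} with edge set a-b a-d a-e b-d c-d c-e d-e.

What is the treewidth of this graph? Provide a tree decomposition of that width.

Each bag holds 3 vertices, so the decomposition has width 2, which upper-bounds the treewidth. Conversely, {c, d, e} is a clique of size 3, and the vertices of any clique must share a bag in every tree decomposition; so some bag has ≥ 3 vertices and tw(G) ≥ 2. Combining the bounds, tw(G) = 2.

Treewidth 2.
One optimal decomposition is:
Bags: B1 = {c, d, e}  B2 = {a, d, e}  B3 = {a, b, d}
Tree: B1–B2, B2–B3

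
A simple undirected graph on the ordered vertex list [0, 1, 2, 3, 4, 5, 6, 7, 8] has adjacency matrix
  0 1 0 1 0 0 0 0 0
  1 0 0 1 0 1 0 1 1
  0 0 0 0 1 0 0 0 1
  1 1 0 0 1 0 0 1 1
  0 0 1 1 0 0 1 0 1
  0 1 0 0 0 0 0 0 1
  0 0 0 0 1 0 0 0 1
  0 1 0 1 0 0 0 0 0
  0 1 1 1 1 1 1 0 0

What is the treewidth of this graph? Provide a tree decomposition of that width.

Treewidth 2.
Bags: B1 = {3, 4, 8}  B2 = {2, 4, 8}  B3 = {1, 3, 8}  B4 = {1, 5, 8}  B5 = {4, 6, 8}  B6 = {1, 3, 7}  B7 = {0, 1, 3}
Tree: B1–B2, B1–B3, B3–B4, B1–B5, B3–B6, B6–B7

Each bag holds 3 vertices, so the decomposition has width 2, which upper-bounds the treewidth. Conversely, {0, 1, 3} is a clique of size 3, and the vertices of any clique must share a bag in every tree decomposition; so some bag has ≥ 3 vertices and tw(G) ≥ 2. Combining the bounds, tw(G) = 2.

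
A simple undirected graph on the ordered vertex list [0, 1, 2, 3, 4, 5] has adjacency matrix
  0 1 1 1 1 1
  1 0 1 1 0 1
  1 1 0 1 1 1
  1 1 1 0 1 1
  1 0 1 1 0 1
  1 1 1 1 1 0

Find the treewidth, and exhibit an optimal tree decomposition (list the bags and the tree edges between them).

Treewidth 4.
One optimal decomposition is:
Bags: B1 = {0, 1, 2, 3, 5}  B2 = {0, 2, 3, 4, 5}
Tree: B1–B2

Each bag holds 5 vertices, so the decomposition has width 4, which upper-bounds the treewidth. For the lower bound, the 5 vertices {0, 1, 2, 3, 5} are pairwise adjacent, and any tree decomposition puts a clique entirely inside one bag — forcing width ≥ 4. Therefore the treewidth is 4.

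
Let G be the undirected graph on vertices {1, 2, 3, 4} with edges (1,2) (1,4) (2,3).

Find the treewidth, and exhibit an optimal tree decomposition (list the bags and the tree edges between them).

Treewidth 1.
One such decomposition:
Bags: B1 = {1, 4}  B2 = {1, 2}  B3 = {2, 3}
Tree: B1–B2, B2–B3

The largest bag has 2 vertices, giving width 1; this decomposition certifies tw(G) ≤ 1. Any graph with an edge has treewidth ≥ 1, and G has the edge 4–1. Therefore the treewidth is 1.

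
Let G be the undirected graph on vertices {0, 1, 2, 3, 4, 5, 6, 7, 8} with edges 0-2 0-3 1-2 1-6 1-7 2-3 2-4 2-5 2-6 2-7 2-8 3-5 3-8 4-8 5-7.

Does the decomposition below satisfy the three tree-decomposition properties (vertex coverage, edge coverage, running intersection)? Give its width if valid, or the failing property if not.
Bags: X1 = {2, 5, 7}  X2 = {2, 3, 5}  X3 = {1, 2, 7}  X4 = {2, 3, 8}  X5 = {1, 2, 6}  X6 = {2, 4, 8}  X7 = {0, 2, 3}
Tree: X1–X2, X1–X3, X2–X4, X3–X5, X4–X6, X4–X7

Vertex coverage: the bags together contain {0, 1, 2, 3, 4, 5, 6, 7, 8}, the full vertex set. Edge coverage: each edge of G has both endpoints in at least one bag. Running intersection: for every vertex, the bags containing it form a connected subtree. All three properties hold, so this is a valid tree decomposition of width max|bag| − 1 = 2, and hence tw(G) ≤ 2.

Yes; width 2.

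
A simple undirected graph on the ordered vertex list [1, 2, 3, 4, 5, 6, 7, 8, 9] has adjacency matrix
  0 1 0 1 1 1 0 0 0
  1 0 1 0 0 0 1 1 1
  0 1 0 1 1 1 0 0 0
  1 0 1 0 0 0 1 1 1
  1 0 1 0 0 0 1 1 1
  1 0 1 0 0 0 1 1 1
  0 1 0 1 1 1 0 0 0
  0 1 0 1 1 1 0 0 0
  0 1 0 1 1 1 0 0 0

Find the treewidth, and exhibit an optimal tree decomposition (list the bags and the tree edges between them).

Treewidth 4.
One such decomposition:
Bags: B1 = {2, 3, 4, 5, 6}  B2 = {2, 4, 5, 6, 7}  B3 = {2, 4, 5, 6, 9}  B4 = {2, 4, 5, 6, 8}  B5 = {1, 2, 4, 5, 6}
Tree: B1–B2, B2–B3, B3–B4, B4–B5

Every bag has size at most 5, so the width is 5 − 1 = 4 and tw(G) ≤ 4. For the lower bound: the 5 vertex sets {3,6}, {5,7}, {2,9}, {4}, {8} are disjoint, each induces a connected subgraph, and every pair is joined by at least one edge of G. Contracting each set to a single vertex therefore yields K_{5} as a minor, and since treewidth is minor-monotone, tw(G) ≥ tw(K_{5}) = 4. Combining the bounds, tw(G) = 4.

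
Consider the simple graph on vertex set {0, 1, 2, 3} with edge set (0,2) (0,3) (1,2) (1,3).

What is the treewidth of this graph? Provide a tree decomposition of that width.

Every bag has size at most 3, so the width is 3 − 1 = 2 and tw(G) ≤ 2. Since 2–0–3–1–2 is a cycle in G, G is not acyclic. Forests are exactly the graphs of treewidth ≤ 1, so tw(G) ≥ 2. Hence tw(G) = 2 exactly.

Treewidth 2.
One optimal decomposition is:
Bags: B1 = {0, 2, 3}  B2 = {1, 2, 3}
Tree: B1–B2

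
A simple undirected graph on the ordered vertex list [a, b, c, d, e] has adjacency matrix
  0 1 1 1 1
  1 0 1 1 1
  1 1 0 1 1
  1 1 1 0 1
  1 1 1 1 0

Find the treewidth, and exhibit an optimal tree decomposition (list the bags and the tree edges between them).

Treewidth 4.
One optimal decomposition is:
Bags: B1 = {a, b, c, d, e}
Tree: (single bag)

A single bag containing all 5 vertices is trivially a valid decomposition of width 4. On the other hand G contains the 5-clique {a, b, c, d, e}. A clique must lie in a single bag of any decomposition, so no decomposition can have width below 4. The upper and lower bounds meet at 4, so that is the treewidth.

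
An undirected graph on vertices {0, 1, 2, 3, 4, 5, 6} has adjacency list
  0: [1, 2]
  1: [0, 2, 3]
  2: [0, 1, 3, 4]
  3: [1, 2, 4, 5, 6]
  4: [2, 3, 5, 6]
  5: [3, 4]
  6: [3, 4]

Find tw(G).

A width-2 tree decomposition is:
Bags: B1 = {1, 2, 3}  B2 = {0, 1, 2}  B3 = {2, 3, 4}  B4 = {3, 4, 6}  B5 = {3, 4, 5}
Tree: B1–B2, B1–B3, B3–B4, B4–B5
Each bag holds 3 vertices, so the decomposition has width 2, which upper-bounds the treewidth. On the other hand G contains the 3-clique {0, 1, 2}. A clique must lie in a single bag of any decomposition, so no decomposition can have width below 2. Therefore the treewidth is 2.

2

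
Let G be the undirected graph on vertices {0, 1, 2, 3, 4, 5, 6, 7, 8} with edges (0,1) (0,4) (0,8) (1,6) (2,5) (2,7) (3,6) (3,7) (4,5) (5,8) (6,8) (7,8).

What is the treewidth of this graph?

A width-3 tree decomposition is:
Bags: B1 = {1, 3, 6, 7}  B2 = {1, 6, 7, 8}  B3 = {0, 1, 7, 8}  B4 = {0, 2, 7, 8}  B5 = {0, 2, 5, 8}  B6 = {0, 2, 4, 5}
Tree: B1–B2, B2–B3, B3–B4, B4–B5, B5–B6
Every bag has size at most 4, so the width is 4 − 1 = 3 and tw(G) ≤ 3. For the lower bound: the 4 vertex sets {1,3,6}, {7}, {8}, {0,2,4,5} are disjoint, each induces a connected subgraph, and every pair is joined by at least one edge of G. Contracting each set to a single vertex therefore yields K_{4} as a minor, and since treewidth is minor-monotone, tw(G) ≥ tw(K_{4}) = 3. Hence tw(G) = 3 exactly.

3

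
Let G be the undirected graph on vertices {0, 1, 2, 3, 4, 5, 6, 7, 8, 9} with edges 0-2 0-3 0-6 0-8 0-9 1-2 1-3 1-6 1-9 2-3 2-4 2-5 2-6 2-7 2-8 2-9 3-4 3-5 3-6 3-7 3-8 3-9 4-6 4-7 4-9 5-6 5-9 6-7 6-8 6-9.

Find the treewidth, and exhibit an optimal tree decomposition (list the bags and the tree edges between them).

Each bag holds 5 vertices, so the decomposition has width 4, which upper-bounds the treewidth. For the lower bound, the 5 vertices {0, 2, 3, 6, 8} are pairwise adjacent, and any tree decomposition puts a clique entirely inside one bag — forcing width ≥ 4. Therefore the treewidth is 4.

Treewidth 4.
One such decomposition:
Bags: B1 = {1, 2, 3, 6, 9}  B2 = {2, 3, 4, 6, 9}  B3 = {0, 2, 3, 6, 9}  B4 = {2, 3, 5, 6, 9}  B5 = {0, 2, 3, 6, 8}  B6 = {2, 3, 4, 6, 7}
Tree: B1–B2, B2–B3, B2–B4, B3–B5, B2–B6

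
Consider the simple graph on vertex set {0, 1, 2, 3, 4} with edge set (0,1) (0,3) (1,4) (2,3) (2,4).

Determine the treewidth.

2

A width-2 tree decomposition is:
Bags: B1 = {2, 3, 4}  B2 = {1, 3, 4}  B3 = {0, 1, 3}
Tree: B1–B2, B2–B3
Every bag has size at most 3, so the width is 3 − 1 = 2 and tw(G) ≤ 2. The edges 3–2–4–1–0–3 form a cycle, so G is not a tree and its treewidth is at least 2. The upper and lower bounds meet at 2, so that is the treewidth.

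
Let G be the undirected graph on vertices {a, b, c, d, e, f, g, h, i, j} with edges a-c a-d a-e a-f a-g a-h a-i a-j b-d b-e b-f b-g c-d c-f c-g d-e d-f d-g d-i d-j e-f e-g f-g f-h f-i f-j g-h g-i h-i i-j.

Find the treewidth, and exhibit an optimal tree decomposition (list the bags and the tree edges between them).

Each bag holds 5 vertices, so the decomposition has width 4, which upper-bounds the treewidth. On the other hand G contains the 5-clique {a, d, e, f, g}. A clique must lie in a single bag of any decomposition, so no decomposition can have width below 4. The upper and lower bounds meet at 4, so that is the treewidth.

Treewidth 4.
One such decomposition:
Bags: B1 = {a, d, f, g, i}  B2 = {a, d, f, i, j}  B3 = {a, c, d, f, g}  B4 = {a, d, e, f, g}  B5 = {a, f, g, h, i}  B6 = {b, d, e, f, g}
Tree: B1–B2, B1–B3, B3–B4, B1–B5, B4–B6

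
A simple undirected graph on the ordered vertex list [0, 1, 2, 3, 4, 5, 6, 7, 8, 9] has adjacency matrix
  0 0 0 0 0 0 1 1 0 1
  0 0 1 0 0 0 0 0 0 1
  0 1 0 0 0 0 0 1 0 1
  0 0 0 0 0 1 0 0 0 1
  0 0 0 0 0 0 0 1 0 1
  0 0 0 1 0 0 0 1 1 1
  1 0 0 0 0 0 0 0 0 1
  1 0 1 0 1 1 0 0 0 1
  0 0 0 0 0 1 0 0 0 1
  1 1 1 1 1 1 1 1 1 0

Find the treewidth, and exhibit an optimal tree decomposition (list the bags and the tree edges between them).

The largest bag has 3 vertices, giving width 2; this decomposition certifies tw(G) ≤ 2. For the lower bound, the 3 vertices {1, 2, 9} are pairwise adjacent, and any tree decomposition puts a clique entirely inside one bag — forcing width ≥ 2. The upper and lower bounds meet at 2, so that is the treewidth.

Treewidth 2.
One optimal decomposition is:
Bags: B1 = {2, 7, 9}  B2 = {5, 7, 9}  B3 = {0, 7, 9}  B4 = {3, 5, 9}  B5 = {0, 6, 9}  B6 = {1, 2, 9}  B7 = {5, 8, 9}  B8 = {4, 7, 9}
Tree: B1–B2, B2–B3, B2–B4, B3–B5, B1–B6, B4–B7, B3–B8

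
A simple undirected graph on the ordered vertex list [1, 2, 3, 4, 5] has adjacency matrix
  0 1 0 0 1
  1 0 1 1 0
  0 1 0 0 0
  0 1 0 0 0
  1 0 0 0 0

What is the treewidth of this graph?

1

A width-1 tree decomposition is:
Bags: B1 = {1, 2}  B2 = {2, 4}  B3 = {2, 3}  B4 = {1, 5}
Tree: B1–B2, B2–B3, B1–B4
Each bag holds 2 vertices, so the decomposition has width 1, which upper-bounds the treewidth. G has an edge, so its treewidth is at least 1. Therefore the treewidth is 1.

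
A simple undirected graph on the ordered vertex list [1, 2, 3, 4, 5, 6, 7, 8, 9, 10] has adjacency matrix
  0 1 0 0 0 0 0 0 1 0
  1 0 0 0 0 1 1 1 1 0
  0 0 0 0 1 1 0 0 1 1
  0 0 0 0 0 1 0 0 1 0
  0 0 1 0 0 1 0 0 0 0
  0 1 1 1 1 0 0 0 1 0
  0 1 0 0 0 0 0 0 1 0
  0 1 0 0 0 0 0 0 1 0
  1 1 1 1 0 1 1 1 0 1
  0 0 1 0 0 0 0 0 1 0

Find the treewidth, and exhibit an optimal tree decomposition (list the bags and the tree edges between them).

Treewidth 2.
Bags: B1 = {3, 6, 9}  B2 = {2, 6, 9}  B3 = {4, 6, 9}  B4 = {2, 8, 9}  B5 = {3, 5, 6}  B6 = {3, 9, 10}  B7 = {1, 2, 9}  B8 = {2, 7, 9}
Tree: B1–B2, B1–B3, B2–B4, B1–B5, B1–B6, B4–B7, B2–B8

Each bag holds 3 vertices, so the decomposition has width 2, which upper-bounds the treewidth. Conversely, {3, 9, 10} is a clique of size 3, and the vertices of any clique must share a bag in every tree decomposition; so some bag has ≥ 3 vertices and tw(G) ≥ 2. Hence tw(G) = 2 exactly.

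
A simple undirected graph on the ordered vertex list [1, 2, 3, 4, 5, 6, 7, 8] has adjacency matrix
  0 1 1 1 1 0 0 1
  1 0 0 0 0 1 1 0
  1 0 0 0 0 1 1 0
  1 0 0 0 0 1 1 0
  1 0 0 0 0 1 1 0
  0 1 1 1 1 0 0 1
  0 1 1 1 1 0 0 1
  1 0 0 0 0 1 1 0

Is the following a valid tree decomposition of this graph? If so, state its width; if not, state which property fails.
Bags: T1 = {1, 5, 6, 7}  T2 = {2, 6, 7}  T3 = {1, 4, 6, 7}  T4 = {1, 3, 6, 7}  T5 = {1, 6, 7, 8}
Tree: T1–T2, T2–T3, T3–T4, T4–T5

No — edge (1,2) lies in no bag.

A tree decomposition must satisfy three properties: every vertex lies in some bag; for every edge, both endpoints lie together in some bag; and for every vertex, the bags containing it form a connected subtree. Here edge (1,2) lies in no bag, so the decomposition is invalid.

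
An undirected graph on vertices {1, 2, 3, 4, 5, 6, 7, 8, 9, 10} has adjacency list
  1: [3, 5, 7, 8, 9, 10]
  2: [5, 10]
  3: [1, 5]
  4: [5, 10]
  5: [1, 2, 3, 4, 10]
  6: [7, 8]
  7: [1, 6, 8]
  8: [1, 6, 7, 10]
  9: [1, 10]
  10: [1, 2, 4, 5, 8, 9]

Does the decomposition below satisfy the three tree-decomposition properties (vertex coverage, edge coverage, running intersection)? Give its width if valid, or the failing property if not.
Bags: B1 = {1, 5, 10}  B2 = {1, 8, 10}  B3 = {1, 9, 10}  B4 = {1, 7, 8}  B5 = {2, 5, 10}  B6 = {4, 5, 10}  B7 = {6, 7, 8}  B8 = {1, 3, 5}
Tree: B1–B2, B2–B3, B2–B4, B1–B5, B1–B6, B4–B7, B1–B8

Vertex coverage: the bags together contain {1, 2, 3, 4, 5, 6, 7, 8, 9, 10}, the full vertex set. Edge coverage: each edge of G has both endpoints in at least one bag. Running intersection: for every vertex, the bags containing it form a connected subtree. All three properties hold, so this is a valid tree decomposition of width max|bag| − 1 = 2, and hence tw(G) ≤ 2.

Yes; width 2.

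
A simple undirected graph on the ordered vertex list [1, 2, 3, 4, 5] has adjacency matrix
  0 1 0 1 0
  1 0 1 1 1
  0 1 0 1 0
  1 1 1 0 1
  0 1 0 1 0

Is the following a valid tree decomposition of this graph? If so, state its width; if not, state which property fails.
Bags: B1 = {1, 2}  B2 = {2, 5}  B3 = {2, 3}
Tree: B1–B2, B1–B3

No — vertex 4 appears in no bag.

A tree decomposition must satisfy three properties: every vertex lies in some bag; for every edge, both endpoints lie together in some bag; and for every vertex, the bags containing it form a connected subtree. Here vertex 4 appears in no bag, so the decomposition is invalid.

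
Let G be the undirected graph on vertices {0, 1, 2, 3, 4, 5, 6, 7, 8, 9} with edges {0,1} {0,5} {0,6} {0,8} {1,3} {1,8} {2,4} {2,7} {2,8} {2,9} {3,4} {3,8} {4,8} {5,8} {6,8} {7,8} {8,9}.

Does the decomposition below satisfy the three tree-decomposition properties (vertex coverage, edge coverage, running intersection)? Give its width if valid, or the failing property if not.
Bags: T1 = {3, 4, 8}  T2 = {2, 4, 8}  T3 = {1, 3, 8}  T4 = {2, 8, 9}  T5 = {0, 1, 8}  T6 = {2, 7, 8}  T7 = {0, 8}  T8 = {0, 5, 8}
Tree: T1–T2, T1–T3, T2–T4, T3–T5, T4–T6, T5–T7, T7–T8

No — vertex 6 appears in no bag.

A tree decomposition must satisfy three properties: every vertex lies in some bag; for every edge, both endpoints lie together in some bag; and for every vertex, the bags containing it form a connected subtree. Here vertex 6 appears in no bag, so the decomposition is invalid.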